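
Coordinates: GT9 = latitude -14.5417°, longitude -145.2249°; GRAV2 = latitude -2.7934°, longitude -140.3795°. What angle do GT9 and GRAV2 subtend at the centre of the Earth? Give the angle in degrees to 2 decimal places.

Δφ = 11.7483°,  Δλ = 4.8454°
a = sin²(Δφ/2) + cos φ₁ cos φ₂ sin²(Δλ/2) = 0.012202
c = 2·arcsin(√a) = 0.221376 rad = 12.6839°

12.68°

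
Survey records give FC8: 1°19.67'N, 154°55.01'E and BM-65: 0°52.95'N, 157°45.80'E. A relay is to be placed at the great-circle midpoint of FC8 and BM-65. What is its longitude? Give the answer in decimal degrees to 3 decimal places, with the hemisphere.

156.340°E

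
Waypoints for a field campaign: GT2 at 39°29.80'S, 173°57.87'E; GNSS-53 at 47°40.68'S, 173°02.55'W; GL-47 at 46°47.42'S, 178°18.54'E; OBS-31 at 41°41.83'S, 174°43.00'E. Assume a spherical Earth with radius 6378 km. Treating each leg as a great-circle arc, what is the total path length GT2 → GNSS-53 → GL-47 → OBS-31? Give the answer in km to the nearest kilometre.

2681 km

GT2: φ = -39.49667°, λ = +173.96450°
GNSS-53: φ = -47.67800°, λ = -173.04250°
GL-47: φ = -46.79033°, λ = +178.30900°
OBS-31: φ = -41.69717°, λ = +174.71667°
GT2→GNSS-53: c = 0.217126 rad, d = 1384.83 km
GNSS-53→GL-47: c = 0.103600 rad, d = 660.76 km
GL-47→OBS-31: c = 0.099568 rad, d = 635.05 km
Total = 1384.83 + 660.76 + 635.05 = 2680.63 km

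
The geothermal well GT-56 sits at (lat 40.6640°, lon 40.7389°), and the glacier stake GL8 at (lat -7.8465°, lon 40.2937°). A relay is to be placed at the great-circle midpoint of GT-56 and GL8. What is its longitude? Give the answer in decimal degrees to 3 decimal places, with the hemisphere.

40.487°E

Bx = cos φ₂ cos Δλ = 0.990607,  By = cos φ₂ sin Δλ = -0.007697
φₘ = atan2(sin φ₁ + sin φ₂, √((cos φ₁ + Bx)² + By²)) = 16.40887°
λₘ = λ₁ + atan2(By, cos φ₁ + Bx) = 40.48676°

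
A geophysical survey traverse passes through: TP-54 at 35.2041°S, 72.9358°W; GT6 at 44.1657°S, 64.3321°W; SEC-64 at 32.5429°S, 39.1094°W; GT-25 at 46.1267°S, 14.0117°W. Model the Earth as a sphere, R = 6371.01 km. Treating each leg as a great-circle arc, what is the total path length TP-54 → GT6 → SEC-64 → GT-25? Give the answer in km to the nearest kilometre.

6389 km

TP-54→GT6: c = 0.194227 rad, d = 1237.43 km
GT6→SEC-64: c = 0.397989 rad, d = 2535.59 km
SEC-64→GT-25: c = 0.410638 rad, d = 2616.18 km
Total = 1237.43 + 2535.59 + 2616.18 = 6389.20 km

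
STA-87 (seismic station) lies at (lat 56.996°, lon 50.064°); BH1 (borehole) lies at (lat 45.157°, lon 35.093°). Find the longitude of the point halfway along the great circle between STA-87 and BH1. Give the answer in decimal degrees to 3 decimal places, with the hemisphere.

41.612°E

Bx = cos φ₂ cos Δλ = 0.681231,  By = cos φ₂ sin Δλ = -0.182166
φₘ = atan2(sin φ₁ + sin φ₂, √((cos φ₁ + Bx)² + By²)) = 51.31200°
λₘ = λ₁ + atan2(By, cos φ₁ + Bx) = 41.61203°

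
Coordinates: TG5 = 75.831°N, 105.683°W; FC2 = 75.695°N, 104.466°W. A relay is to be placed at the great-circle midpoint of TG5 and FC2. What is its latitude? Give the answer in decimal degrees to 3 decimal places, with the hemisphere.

75.764°N

Bx = cos φ₂ cos Δλ = 0.247028,  By = cos φ₂ sin Δλ = 0.005248
φₘ = atan2(sin φ₁ + sin φ₂, √((cos φ₁ + Bx)² + By²)) = 75.76377°
λₘ = λ₁ + atan2(By, cos φ₁ + Bx) = -105.07165°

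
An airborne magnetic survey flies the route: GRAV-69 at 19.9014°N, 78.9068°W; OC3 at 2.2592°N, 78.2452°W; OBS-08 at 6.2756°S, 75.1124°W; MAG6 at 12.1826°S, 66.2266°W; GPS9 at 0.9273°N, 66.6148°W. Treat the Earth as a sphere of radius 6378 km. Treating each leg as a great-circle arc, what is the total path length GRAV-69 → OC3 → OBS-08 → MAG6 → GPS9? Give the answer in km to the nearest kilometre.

5614 km

GRAV-69→OC3: c = 0.308121 rad, d = 1965.20 km
OC3→OBS-08: c = 0.158649 rad, d = 1011.87 km
OBS-08→MAG6: c = 0.184495 rad, d = 1176.71 km
MAG6→GPS9: c = 0.228910 rad, d = 1459.99 km
Total = 1965.20 + 1011.87 + 1176.71 + 1459.99 = 5613.76 km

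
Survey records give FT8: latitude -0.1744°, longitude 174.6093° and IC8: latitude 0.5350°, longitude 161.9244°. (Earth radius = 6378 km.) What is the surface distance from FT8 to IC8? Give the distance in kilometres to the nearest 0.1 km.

Δφ = 0.7094°,  Δλ = -12.6849°
a = sin²(Δφ/2) + cos φ₁ cos φ₂ sin²(Δλ/2) = 0.012242
c = 2·arcsin(√a) = 0.221737 rad = 12.7046°
d = R·c = 6378 × 0.221737 = 1414.2 km

1414.2 km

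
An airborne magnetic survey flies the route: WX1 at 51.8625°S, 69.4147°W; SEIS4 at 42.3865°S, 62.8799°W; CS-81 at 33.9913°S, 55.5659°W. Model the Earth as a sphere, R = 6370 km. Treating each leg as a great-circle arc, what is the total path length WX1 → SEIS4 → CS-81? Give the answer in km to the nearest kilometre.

2293 km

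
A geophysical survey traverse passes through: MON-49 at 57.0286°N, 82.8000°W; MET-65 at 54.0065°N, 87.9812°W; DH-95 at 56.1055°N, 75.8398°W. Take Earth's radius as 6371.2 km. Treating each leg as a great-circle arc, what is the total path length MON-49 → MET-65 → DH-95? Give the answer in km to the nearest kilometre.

MON-49→MET-65: c = 0.073468 rad, d = 468.08 km
MET-65→DH-95: c = 0.126591 rad, d = 806.54 km
Total = 468.08 + 806.54 = 1274.61 km

1275 km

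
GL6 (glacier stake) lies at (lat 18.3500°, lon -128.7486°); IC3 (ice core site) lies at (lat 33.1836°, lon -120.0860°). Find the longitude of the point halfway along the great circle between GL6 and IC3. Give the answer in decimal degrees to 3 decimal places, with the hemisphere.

Bx = cos φ₂ cos Δλ = 0.827374,  By = cos φ₂ sin Δλ = 0.126053
φₘ = atan2(sin φ₁ + sin φ₂, √((cos φ₁ + Bx)² + By²)) = 25.83076°
λₘ = λ₁ + atan2(By, cos φ₁ + Bx) = -124.68998°

124.690°W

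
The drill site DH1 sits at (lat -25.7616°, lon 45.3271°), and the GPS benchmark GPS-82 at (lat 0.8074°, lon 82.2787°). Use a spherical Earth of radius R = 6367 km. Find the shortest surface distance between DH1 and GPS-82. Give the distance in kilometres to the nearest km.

4943 km

Δφ = 26.5690°,  Δλ = 36.9516°
a = sin²(Δφ/2) + cos φ₁ cos φ₂ sin²(Δλ/2) = 0.143240
c = 2·arcsin(√a) = 0.776285 rad = 44.4779°
d = R·c = 6367 × 0.776285 = 4942.6 km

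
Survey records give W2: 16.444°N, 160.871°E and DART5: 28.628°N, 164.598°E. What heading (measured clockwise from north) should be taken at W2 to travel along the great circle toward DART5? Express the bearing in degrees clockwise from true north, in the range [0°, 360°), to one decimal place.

15.1°

Δλ = 3.7270°
y = sin Δλ · cos φ₂ = 0.057056
x = cos φ₁ sin φ₂ − sin φ₁ cos φ₂ cos Δλ = 0.211577
θ = atan2(y, x) = 15.0919° → 15.0919° (mod 360°)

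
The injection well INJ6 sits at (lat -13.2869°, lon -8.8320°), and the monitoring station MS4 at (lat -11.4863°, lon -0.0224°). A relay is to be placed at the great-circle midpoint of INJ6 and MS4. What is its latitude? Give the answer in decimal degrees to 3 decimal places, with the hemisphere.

Bx = cos φ₂ cos Δλ = 0.968411,  By = cos φ₂ sin Δλ = 0.150084
φₘ = atan2(sin φ₁ + sin φ₂, √((cos φ₁ + Bx)² + By²)) = -12.42216°
λₘ = λ₁ + atan2(By, cos φ₁ + Bx) = -4.41197°

12.422°S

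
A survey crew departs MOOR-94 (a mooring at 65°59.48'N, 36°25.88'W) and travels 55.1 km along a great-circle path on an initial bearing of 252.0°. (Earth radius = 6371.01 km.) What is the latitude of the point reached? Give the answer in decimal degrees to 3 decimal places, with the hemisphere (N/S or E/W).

MOOR-94: φ = +65.99133°, λ = -36.43133°
δ = d/R = 55.1/6371.01 = 0.008649 rad
φ₂ = arcsin(sin φ₁ cos δ + cos φ₁ sin δ cos θ)
   = arcsin(0.91348·0.99996 + 0.40687·0.00865·-0.30902) = 65.83388°
λ₂ = λ₁ + atan2(sin θ sin δ cos φ₁, cos δ − sin φ₁ sin φ₂) = -37.58257°

65.834°N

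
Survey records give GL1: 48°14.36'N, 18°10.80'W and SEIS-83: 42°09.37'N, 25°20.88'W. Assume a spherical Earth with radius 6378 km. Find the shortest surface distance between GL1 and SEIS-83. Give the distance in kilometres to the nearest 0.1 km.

GL1: φ = +48.23933°, λ = -18.18000°
SEIS-83: φ = +42.15617°, λ = -25.34800°
Δφ = -6.0832°,  Δλ = -7.1680°
a = sin²(Δφ/2) + cos φ₁ cos φ₂ sin²(Δλ/2) = 0.004745
c = 2·arcsin(√a) = 0.137874 rad = 7.8996°
d = R·c = 6378 × 0.137874 = 879.4 km

879.4 km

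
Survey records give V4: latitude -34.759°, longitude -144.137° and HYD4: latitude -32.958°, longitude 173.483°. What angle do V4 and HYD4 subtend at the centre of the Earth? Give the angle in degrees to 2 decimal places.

34.98°

Δφ = 1.8010°,  Δλ = -42.3800°
a = sin²(Δφ/2) + cos φ₁ cos φ₂ sin²(Δλ/2) = 0.090313
c = 2·arcsin(√a) = 0.610478 rad = 34.9778°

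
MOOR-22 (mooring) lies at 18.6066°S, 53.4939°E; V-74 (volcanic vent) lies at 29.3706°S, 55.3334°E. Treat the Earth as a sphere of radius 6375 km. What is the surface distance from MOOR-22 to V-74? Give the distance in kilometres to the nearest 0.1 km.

1212.1 km

Δφ = -10.7640°,  Δλ = 1.8395°
a = sin²(Δφ/2) + cos φ₁ cos φ₂ sin²(Δλ/2) = 0.009010
c = 2·arcsin(√a) = 0.190133 rad = 10.8938°
d = R·c = 6375 × 0.190133 = 1212.1 km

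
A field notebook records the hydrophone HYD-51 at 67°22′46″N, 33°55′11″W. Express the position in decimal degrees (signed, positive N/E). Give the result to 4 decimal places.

+67.3794°, -33.9197°

lat: 67.3794° N → +67.3794°
lon: 33.9197° W → -33.9197°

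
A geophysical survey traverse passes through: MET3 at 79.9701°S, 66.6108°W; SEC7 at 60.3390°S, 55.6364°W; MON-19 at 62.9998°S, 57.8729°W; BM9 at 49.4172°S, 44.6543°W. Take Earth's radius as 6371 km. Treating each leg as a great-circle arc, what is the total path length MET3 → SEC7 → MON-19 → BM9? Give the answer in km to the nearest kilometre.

4241 km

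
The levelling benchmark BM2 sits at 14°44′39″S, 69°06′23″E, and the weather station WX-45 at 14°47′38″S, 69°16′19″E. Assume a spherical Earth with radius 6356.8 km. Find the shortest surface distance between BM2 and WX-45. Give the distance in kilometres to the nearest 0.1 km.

18.6 km

BM2: φ = -14.74417°, λ = +69.10639°
WX-45: φ = -14.79389°, λ = +69.27194°
Δφ = -0.0497°,  Δλ = 0.1656°
a = sin²(Δφ/2) + cos φ₁ cos φ₂ sin²(Δλ/2) = 0.000002
c = 2·arcsin(√a) = 0.002926 rad = 0.1676°
d = R·c = 6356.8 × 0.002926 = 18.6 km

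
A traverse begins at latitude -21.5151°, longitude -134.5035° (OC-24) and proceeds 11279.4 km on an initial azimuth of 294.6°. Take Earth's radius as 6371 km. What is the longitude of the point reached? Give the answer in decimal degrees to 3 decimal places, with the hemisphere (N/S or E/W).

133.257°E

δ = d/R = 11279.4/6371 = 1.770429 rad
φ₂ = arcsin(sin φ₁ cos δ + cos φ₁ sin δ cos θ)
   = arcsin(-0.36675·-0.19831 + 0.93032·0.98014·0.41628) = 26.89214°
λ₂ = λ₁ + atan2(sin θ sin δ cos φ₁, cos δ − sin φ₁ sin φ₂) = 133.25684°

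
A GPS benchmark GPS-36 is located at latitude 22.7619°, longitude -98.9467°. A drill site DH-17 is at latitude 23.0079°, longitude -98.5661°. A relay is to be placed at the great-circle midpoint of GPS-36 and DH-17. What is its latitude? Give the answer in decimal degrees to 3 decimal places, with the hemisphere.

Bx = cos φ₂ cos Δλ = 0.920431,  By = cos φ₂ sin Δλ = 0.006114
φₘ = atan2(sin φ₁ + sin φ₂, √((cos φ₁ + Bx)² + By²)) = 22.88501°
λₘ = λ₁ + atan2(By, cos φ₁ + Bx) = -98.75657°

22.885°N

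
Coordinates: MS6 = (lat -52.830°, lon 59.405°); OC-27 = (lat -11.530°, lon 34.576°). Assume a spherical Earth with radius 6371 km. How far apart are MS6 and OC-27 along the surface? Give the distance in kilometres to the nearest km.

5098 km

Δφ = 41.3000°,  Δλ = -24.8290°
a = sin²(Δφ/2) + cos φ₁ cos φ₂ sin²(Δλ/2) = 0.151728
c = 2·arcsin(√a) = 0.800227 rad = 45.8496°
d = R·c = 6371 × 0.800227 = 5098.2 km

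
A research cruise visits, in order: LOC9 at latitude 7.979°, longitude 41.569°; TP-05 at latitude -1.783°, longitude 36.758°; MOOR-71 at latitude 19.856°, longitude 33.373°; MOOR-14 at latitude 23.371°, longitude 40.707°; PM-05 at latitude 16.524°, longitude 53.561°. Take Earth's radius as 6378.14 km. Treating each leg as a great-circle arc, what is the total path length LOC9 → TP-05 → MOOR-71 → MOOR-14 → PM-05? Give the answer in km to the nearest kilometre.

LOC9→TP-05: c = 0.189847 rad, d = 1210.87 km
TP-05→MOOR-71: c = 0.382095 rad, d = 2437.06 km
MOOR-71→MOOR-14: c = 0.133851 rad, d = 853.72 km
MOOR-14→PM-05: c = 0.242194 rad, d = 1544.74 km
Total = 1210.87 + 2437.06 + 853.72 + 1544.74 = 6046.39 km

6046 km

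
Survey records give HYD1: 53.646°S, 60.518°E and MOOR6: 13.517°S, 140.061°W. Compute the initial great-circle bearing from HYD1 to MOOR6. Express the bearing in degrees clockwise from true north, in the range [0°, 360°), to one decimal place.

Δλ = 159.4210°
y = sin Δλ · cos φ₂ = 0.341762
x = cos φ₁ sin φ₂ − sin φ₁ cos φ₂ cos Δλ = -0.871644
θ = atan2(y, x) = 158.5904° → 158.5904° (mod 360°)

158.6°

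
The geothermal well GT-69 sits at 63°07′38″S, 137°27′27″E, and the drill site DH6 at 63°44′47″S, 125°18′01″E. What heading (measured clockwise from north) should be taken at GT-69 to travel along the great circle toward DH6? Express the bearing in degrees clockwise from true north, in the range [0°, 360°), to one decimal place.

258.1°

GT-69: φ = -63.12722°, λ = +137.45750°
DH6: φ = -63.74639°, λ = +125.30028°
Δλ = -12.1572°
y = sin Δλ · cos φ₂ = -0.093156
x = cos φ₁ sin φ₂ − sin φ₁ cos φ₂ cos Δλ = -0.019655
θ = atan2(y, x) = -101.9143° → 258.0857° (mod 360°)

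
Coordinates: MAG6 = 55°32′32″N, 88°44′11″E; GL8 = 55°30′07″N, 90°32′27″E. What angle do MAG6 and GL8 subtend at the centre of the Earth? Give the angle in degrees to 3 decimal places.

1.022°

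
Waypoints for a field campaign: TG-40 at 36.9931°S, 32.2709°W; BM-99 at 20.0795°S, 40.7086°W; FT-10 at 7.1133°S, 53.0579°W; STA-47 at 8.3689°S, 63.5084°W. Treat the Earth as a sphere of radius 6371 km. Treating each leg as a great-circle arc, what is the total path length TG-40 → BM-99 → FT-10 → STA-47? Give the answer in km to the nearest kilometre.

5173 km

TG-40→BM-99: c = 0.321935 rad, d = 2051.05 km
BM-99→FT-10: c = 0.308012 rad, d = 1962.34 km
FT-10→STA-47: c = 0.182049 rad, d = 1159.83 km
Total = 2051.05 + 1962.34 + 1159.83 = 5173.23 km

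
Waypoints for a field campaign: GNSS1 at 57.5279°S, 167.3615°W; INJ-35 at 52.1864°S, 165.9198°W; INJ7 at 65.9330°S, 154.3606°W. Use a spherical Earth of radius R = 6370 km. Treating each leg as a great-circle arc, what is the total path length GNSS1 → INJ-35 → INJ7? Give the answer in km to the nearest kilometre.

GNSS1→INJ-35: c = 0.094339 rad, d = 600.94 km
INJ-35→INJ7: c = 0.260407 rad, d = 1658.79 km
Total = 600.94 + 1658.79 = 2259.74 km

2260 km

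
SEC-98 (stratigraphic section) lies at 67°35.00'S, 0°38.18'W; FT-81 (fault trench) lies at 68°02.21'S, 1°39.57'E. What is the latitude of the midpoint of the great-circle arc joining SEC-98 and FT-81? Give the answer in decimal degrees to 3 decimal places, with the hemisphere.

SEC-98: φ = -67.58333°, λ = -0.63633°
FT-81: φ = -68.03683°, λ = +1.65950°
Bx = cos φ₂ cos Δλ = 0.373710,  By = cos φ₂ sin Δλ = 0.014983
φₘ = atan2(sin φ₁ + sin φ₂, √((cos φ₁ + Bx)² + By²)) = -67.81410°
λₘ = λ₁ + atan2(By, cos φ₁ + Bx) = 0.50044°

67.814°S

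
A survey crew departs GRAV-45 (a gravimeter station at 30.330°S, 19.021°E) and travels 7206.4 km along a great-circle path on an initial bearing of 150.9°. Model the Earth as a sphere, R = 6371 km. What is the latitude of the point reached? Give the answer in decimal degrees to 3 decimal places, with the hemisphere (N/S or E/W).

δ = d/R = 7206.4/6371 = 1.131125 rad
φ₂ = arcsin(sin φ₁ cos δ + cos φ₁ sin δ cos θ)
   = arcsin(-0.50498·0.42564 + 0.86313·0.90489·-0.87377) = -63.81732°
λ₂ = λ₁ + atan2(sin θ sin δ cos φ₁, cos δ − sin φ₁ sin φ₂) = 113.16528°

63.817°S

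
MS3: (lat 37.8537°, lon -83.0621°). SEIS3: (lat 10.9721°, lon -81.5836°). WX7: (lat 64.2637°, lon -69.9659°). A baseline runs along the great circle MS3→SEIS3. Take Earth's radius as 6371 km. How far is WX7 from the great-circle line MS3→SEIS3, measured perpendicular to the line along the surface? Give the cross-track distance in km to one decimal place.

788.9 km

δ₁₃ = central angle MS3→WX7 = 0.480602 rad  (haversine)
θ₁₃ = bearing MS3→WX7 = 12.288°,  θ₁₂ = bearing MS3→SEIS3 = 176.792°
dₓₜ = R·arcsin(sin δ₁₃ · sin(θ₁₃ − θ₁₂)) = 6371·arcsin(0.46231·sin(-164.504°)) = -788.925 km
|dₓₜ| = 788.925 km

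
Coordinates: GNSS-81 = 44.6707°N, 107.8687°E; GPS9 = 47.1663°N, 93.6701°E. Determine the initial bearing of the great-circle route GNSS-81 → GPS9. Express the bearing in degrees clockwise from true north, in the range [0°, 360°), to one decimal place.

289.2°

Δλ = -14.1986°
y = sin Δλ · cos φ₂ = -0.166762
x = cos φ₁ sin φ₂ − sin φ₁ cos φ₂ cos Δλ = 0.058144
θ = atan2(y, x) = -70.7781° → 289.2219° (mod 360°)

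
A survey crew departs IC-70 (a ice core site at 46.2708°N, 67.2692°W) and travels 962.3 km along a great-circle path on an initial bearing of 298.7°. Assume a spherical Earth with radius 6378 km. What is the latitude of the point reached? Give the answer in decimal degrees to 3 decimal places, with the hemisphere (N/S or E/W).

δ = d/R = 962.3/6378 = 0.150878 rad
φ₂ = arcsin(sin φ₁ cos δ + cos φ₁ sin δ cos θ)
   = arcsin(0.72261·0.98864 + 0.69125·0.15031·0.48022) = 49.84481°
λ₂ = λ₁ + atan2(sin θ sin δ cos φ₁, cos δ − sin φ₁ sin φ₂) = -79.06640°

49.845°N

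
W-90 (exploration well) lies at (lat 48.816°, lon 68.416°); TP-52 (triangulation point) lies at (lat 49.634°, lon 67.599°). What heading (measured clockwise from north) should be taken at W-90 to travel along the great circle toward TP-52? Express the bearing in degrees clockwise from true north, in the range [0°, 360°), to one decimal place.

Δλ = -0.8170°
y = sin Δλ · cos φ₂ = -0.009235
x = cos φ₁ sin φ₂ − sin φ₁ cos φ₂ cos Δλ = 0.014326
θ = atan2(y, x) = -32.8074° → 327.1926° (mod 360°)

327.2°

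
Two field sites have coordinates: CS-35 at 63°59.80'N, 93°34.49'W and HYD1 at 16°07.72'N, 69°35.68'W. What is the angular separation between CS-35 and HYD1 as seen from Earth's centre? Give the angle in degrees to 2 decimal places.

50.62°

CS-35: φ = +63.99667°, λ = -93.57483°
HYD1: φ = +16.12867°, λ = -69.59467°
Δφ = -47.8680°,  Δλ = 23.9802°
a = sin²(Δφ/2) + cos φ₁ cos φ₂ sin²(Δλ/2) = 0.182756
c = 2·arcsin(√a) = 0.883450 rad = 50.6180°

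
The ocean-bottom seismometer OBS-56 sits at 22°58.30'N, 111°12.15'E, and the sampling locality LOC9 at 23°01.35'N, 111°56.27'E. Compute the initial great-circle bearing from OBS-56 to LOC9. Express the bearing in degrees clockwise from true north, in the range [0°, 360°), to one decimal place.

OBS-56: φ = +22.97167°, λ = +111.20250°
LOC9: φ = +23.02250°, λ = +111.93783°
Δλ = 0.7353°
y = sin Δλ · cos φ₂ = 0.011811
x = cos φ₁ sin φ₂ − sin φ₁ cos φ₂ cos Δλ = 0.000917
θ = atan2(y, x) = 85.5617° → 85.5617° (mod 360°)

85.6°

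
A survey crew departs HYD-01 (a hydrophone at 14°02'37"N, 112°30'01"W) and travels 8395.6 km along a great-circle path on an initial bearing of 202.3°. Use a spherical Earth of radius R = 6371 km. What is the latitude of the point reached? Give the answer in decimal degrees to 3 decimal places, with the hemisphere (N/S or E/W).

53.924°S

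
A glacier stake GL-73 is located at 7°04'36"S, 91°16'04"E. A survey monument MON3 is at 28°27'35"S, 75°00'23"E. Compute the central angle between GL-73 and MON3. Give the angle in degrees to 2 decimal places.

26.33°

GL-73: φ = -7.07667°, λ = +91.26778°
MON3: φ = -28.45972°, λ = +75.00639°
Δφ = -21.3831°,  Δλ = -16.2614°
a = sin²(Δφ/2) + cos φ₁ cos φ₂ sin²(Δλ/2) = 0.051870
c = 2·arcsin(√a) = 0.459531 rad = 26.3292°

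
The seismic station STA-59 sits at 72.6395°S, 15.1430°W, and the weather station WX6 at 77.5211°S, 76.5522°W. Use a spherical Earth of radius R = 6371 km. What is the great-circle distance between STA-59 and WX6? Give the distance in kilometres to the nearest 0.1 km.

Δφ = -4.8816°,  Δλ = -61.4092°
a = sin²(Δφ/2) + cos φ₁ cos φ₂ sin²(Δλ/2) = 0.018624
c = 2·arcsin(√a) = 0.273792 rad = 15.6871°
d = R·c = 6371 × 0.273792 = 1744.3 km

1744.3 km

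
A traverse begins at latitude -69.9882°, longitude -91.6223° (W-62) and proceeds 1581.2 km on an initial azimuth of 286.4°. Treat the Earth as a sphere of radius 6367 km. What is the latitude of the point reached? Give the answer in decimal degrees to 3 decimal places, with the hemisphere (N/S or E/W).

δ = d/R = 1581.2/6367 = 0.248343 rad
φ₂ = arcsin(sin φ₁ cos δ + cos φ₁ sin δ cos θ)
   = arcsin(-0.93962·0.96932 + 0.34221·0.24580·0.28234) = -62.50439°
λ₂ = λ₁ + atan2(sin θ sin δ cos φ₁, cos δ − sin φ₁ sin φ₂) = -122.33527°

62.504°S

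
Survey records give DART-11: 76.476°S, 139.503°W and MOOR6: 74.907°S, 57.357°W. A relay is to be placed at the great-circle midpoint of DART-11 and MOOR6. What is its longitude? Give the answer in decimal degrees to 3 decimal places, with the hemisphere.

95.751°W

Bx = cos φ₂ cos Δλ = 0.035582,  By = cos φ₂ sin Δλ = 0.257944
φₘ = atan2(sin φ₁ + sin φ₂, √((cos φ₁ + Bx)² + By²)) = -79.10444°
λₘ = λ₁ + atan2(By, cos φ₁ + Bx) = -95.75114°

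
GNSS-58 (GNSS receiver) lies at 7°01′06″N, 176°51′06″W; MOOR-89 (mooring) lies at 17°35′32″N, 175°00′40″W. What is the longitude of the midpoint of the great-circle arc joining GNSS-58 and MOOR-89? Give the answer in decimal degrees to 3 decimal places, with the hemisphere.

175.950°W

GNSS-58: φ = +7.01833°, λ = -176.85167°
MOOR-89: φ = +17.59222°, λ = -175.01111°
Bx = cos φ₂ cos Δλ = 0.952740,  By = cos φ₂ sin Δλ = 0.030616
φₘ = atan2(sin φ₁ + sin φ₂, √((cos φ₁ + Bx)² + By²)) = 12.30682°
λₘ = λ₁ + atan2(By, cos φ₁ + Bx) = -175.94997°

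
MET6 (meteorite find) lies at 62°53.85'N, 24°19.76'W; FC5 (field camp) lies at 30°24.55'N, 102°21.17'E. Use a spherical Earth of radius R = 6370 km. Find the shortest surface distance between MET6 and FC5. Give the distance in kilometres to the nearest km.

8620 km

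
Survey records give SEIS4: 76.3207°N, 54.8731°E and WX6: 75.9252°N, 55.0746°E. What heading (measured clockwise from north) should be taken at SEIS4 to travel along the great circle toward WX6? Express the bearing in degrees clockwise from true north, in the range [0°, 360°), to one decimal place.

172.9°

Δλ = 0.2015°
y = sin Δλ · cos φ₂ = 0.000855
x = cos φ₁ sin φ₂ − sin φ₁ cos φ₂ cos Δλ = -0.006901
θ = atan2(y, x) = 172.9355° → 172.9355° (mod 360°)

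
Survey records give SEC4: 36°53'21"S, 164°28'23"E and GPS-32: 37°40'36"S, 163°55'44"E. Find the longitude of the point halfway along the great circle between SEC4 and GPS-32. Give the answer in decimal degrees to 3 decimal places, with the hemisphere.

SEC4: φ = -36.88917°, λ = +164.47306°
GPS-32: φ = -37.67667°, λ = +163.92889°
Bx = cos φ₂ cos Δλ = 0.791437,  By = cos φ₂ sin Δλ = -0.007517
φₘ = atan2(sin φ₁ + sin φ₂, √((cos φ₁ + Bx)² + By²)) = -37.28323°
λₘ = λ₁ + atan2(By, cos φ₁ + Bx) = 164.20240°

164.202°E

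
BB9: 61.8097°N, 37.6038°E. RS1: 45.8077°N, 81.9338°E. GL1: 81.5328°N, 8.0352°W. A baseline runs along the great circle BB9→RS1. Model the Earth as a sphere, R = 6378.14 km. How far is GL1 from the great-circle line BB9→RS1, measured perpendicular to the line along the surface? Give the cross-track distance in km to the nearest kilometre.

2263 km

δ₁₃ = central angle BB9→GL1 = 0.401669 rad  (haversine)
θ₁₃ = bearing BB9→GL1 = 344.379°,  θ₁₂ = bearing BB9→RS1 = 101.688°
dₓₜ = R·arcsin(sin δ₁₃ · sin(θ₁₃ − θ₁₂)) = 6378.14·arcsin(0.39095·sin(242.691°)) = -2262.812 km
|dₓₜ| = 2262.812 km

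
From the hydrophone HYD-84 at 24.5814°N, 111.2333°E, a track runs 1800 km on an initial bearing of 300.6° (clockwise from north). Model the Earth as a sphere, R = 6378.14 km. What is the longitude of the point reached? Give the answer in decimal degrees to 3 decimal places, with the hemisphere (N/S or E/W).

δ = d/R = 1800/6378.14 = 0.282214 rad
φ₂ = arcsin(sin φ₁ cos δ + cos φ₁ sin δ cos θ)
   = arcsin(0.41599·0.96044 + 0.90937·0.27848·0.50904) = 31.90021°
λ₂ = λ₁ + atan2(sin θ sin δ cos φ₁, cos δ − sin φ₁ sin φ₂) = 94.83313°

94.833°E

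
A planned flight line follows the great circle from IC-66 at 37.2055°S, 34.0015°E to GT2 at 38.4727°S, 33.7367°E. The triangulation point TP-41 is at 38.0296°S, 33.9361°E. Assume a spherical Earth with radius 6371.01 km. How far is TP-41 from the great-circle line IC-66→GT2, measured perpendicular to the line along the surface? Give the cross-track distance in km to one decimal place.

9.1 km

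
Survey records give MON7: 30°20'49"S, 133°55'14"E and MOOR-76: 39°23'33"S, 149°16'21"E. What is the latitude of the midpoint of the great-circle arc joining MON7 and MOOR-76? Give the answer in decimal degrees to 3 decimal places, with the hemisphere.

35.111°S

MON7: φ = -30.34694°, λ = +133.92056°
MOOR-76: φ = -39.39250°, λ = +149.27250°
Bx = cos φ₂ cos Δλ = 0.745241,  By = cos φ₂ sin Δλ = 0.204601
φₘ = atan2(sin φ₁ + sin φ₂, √((cos φ₁ + Bx)² + By²)) = -35.11126°
λₘ = λ₁ + atan2(By, cos φ₁ + Bx) = 141.17089°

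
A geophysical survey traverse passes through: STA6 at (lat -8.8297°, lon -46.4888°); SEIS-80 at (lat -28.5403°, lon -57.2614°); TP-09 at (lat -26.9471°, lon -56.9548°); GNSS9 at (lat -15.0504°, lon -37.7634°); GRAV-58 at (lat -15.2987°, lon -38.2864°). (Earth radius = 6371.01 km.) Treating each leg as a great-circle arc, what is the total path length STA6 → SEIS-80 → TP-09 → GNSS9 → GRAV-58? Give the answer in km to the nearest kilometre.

5093 km

STA6→SEIS-80: c = 0.386829 rad, d = 2464.49 km
SEIS-80→TP-09: c = 0.028207 rad, d = 179.71 km
TP-09→GNSS9: c = 0.374529 rad, d = 2386.13 km
GNSS9→GRAV-58: c = 0.009818 rad, d = 62.55 km
Total = 2464.49 + 179.71 + 2386.13 + 62.55 = 5092.88 km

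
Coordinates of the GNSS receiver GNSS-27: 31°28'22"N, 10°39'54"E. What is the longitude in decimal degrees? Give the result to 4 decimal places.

10° + 39′/60 + 54″/3600 = 10 + 0.65000 + 0.01500 = 10.6650°

10.6650°E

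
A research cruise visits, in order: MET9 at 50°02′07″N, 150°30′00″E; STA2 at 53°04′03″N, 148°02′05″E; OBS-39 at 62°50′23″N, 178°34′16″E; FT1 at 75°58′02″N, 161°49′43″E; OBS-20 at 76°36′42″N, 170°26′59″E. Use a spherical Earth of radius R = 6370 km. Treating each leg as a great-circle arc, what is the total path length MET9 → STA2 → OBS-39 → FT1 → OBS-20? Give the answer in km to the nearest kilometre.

4276 km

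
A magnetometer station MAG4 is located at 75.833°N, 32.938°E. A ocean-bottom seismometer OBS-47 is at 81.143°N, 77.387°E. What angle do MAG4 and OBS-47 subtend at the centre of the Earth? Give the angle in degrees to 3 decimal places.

9.961°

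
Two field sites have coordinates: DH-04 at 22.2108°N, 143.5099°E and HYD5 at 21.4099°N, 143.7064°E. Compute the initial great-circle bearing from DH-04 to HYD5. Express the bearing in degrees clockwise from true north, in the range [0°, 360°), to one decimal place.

Δλ = 0.1965°
y = sin Δλ · cos φ₂ = 0.003193
x = cos φ₁ sin φ₂ − sin φ₁ cos φ₂ cos Δλ = -0.013976
θ = atan2(y, x) = 167.1311° → 167.1311° (mod 360°)

167.1°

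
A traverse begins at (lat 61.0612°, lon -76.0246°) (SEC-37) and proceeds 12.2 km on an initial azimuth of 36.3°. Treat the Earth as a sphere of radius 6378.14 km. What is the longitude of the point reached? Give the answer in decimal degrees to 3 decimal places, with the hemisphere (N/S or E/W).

δ = d/R = 12.2/6378.14 = 0.001913 rad
φ₂ = arcsin(sin φ₁ cos δ + cos φ₁ sin δ cos θ)
   = arcsin(0.87514·1.00000 + 0.48388·0.00191·0.80593) = 61.14946°
λ₂ = λ₁ + atan2(sin θ sin δ cos φ₁, cos δ − sin φ₁ sin φ₂) = -75.89014°

75.890°W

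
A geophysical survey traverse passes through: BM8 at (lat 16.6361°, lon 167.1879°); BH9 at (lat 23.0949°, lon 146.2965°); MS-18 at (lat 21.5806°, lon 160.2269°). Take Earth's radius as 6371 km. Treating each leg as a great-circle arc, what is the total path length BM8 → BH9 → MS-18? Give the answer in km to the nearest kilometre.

3739 km

BM8→BH9: c = 0.360527 rad, d = 2296.92 km
BH9→MS-18: c = 0.226345 rad, d = 1442.04 km
Total = 2296.92 + 1442.04 = 3738.96 km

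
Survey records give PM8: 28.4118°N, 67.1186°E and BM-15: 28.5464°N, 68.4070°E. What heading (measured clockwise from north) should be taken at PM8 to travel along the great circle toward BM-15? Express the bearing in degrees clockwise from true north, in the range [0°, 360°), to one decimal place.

Δλ = 1.2884°
y = sin Δλ · cos φ₂ = 0.019751
x = cos φ₁ sin φ₂ − sin φ₁ cos φ₂ cos Δλ = 0.002455
θ = atan2(y, x) = 82.9151° → 82.9151° (mod 360°)

82.9°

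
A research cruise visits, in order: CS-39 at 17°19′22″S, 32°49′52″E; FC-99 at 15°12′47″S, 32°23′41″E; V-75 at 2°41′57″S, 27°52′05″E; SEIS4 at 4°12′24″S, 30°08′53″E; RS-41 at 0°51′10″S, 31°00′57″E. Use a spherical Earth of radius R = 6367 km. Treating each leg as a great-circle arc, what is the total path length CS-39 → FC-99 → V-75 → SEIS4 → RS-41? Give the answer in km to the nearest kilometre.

CS-39: φ = -17.32278°, λ = +32.83111°
FC-99: φ = -15.21306°, λ = +32.39472°
V-75: φ = -2.69917°, λ = +27.86806°
SEIS4: φ = -4.20667°, λ = +30.14806°
RS-41: φ = -0.85278°, λ = +31.01583°
CS-39→FC-99: c = 0.037540 rad, d = 239.02 km
FC-99→V-75: c = 0.231877 rad, d = 1476.36 km
V-75→SEIS4: c = 0.047644 rad, d = 303.35 km
SEIS4→RS-41: c = 0.060460 rad, d = 384.95 km
Total = 239.02 + 1476.36 + 303.35 + 384.95 = 2403.67 km

2404 km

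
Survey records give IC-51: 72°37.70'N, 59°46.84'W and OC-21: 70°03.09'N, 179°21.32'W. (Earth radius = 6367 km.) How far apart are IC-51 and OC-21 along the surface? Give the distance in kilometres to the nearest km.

IC-51: φ = +72.62833°, λ = -59.78067°
OC-21: φ = +70.05150°, λ = -179.35533°
Δφ = -2.5768°,  Δλ = -119.5747°
a = sin²(Δφ/2) + cos φ₁ cos φ₂ sin²(Δλ/2) = 0.076576
c = 2·arcsin(√a) = 0.560765 rad = 32.1295°
d = R·c = 6367 × 0.560765 = 3570.4 km

3570 km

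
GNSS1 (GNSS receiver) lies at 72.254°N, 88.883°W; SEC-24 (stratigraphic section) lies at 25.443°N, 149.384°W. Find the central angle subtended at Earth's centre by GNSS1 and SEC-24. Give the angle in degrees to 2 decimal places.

Δφ = -46.8110°,  Δλ = -60.5010°
a = sin²(Δφ/2) + cos φ₁ cos φ₂ sin²(Δλ/2) = 0.227650
c = 2·arcsin(√a) = 0.994766 rad = 56.9959°

57.00°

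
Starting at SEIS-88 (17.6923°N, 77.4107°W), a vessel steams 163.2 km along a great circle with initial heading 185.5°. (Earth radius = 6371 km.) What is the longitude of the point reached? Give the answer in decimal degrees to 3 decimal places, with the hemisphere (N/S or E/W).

δ = d/R = 163.2/6371 = 0.025616 rad
φ₂ = arcsin(sin φ₁ cos δ + cos φ₁ sin δ cos θ)
   = arcsin(0.30391·0.99967 + 0.95270·0.02561·-0.99540) = 16.23131°
λ₂ = λ₁ + atan2(sin θ sin δ cos φ₁, cos δ − sin φ₁ sin φ₂) = -77.55720°

77.557°W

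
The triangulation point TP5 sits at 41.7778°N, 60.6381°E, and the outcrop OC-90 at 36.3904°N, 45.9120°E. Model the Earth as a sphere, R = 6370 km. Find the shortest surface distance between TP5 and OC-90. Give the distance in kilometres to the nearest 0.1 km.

1402.4 km

Δφ = -5.3874°,  Δλ = -14.7261°
a = sin²(Δφ/2) + cos φ₁ cos φ₂ sin²(Δλ/2) = 0.012068
c = 2·arcsin(√a) = 0.220155 rad = 12.6139°
d = R·c = 6370 × 0.220155 = 1402.4 km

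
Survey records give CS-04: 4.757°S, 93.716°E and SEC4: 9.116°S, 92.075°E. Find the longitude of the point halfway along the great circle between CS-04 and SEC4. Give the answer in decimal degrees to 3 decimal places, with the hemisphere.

92.899°E

Bx = cos φ₂ cos Δλ = 0.986965,  By = cos φ₂ sin Δλ = -0.028275
φₘ = atan2(sin φ₁ + sin φ₂, √((cos φ₁ + Bx)² + By²)) = -6.93720°
λₘ = λ₁ + atan2(By, cos φ₁ + Bx) = 92.89930°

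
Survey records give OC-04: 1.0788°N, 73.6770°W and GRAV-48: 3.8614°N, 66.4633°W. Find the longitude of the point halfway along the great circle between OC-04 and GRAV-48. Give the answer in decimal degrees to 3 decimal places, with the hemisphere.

Bx = cos φ₂ cos Δλ = 0.989833,  By = cos φ₂ sin Δλ = 0.125285
φₘ = atan2(sin φ₁ + sin φ₂, √((cos φ₁ + Bx)² + By²)) = 2.47500°
λₘ = λ₁ + atan2(By, cos φ₁ + Bx) = -70.07393°

70.074°W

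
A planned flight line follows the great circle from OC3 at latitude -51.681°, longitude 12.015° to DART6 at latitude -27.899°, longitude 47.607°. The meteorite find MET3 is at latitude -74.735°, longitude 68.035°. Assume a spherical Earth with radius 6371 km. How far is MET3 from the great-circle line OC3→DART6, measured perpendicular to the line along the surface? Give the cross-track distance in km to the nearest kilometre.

δ₁₃ = central angle OC3→MET3 = 0.558353 rad  (haversine)
θ₁₃ = bearing OC3→MET3 = 155.664°,  θ₁₂ = bearing OC3→DART6 = 61.980°
dₓₜ = R·arcsin(sin δ₁₃ · sin(θ₁₃ − θ₁₂)) = 6371·arcsin(0.52979·sin(93.683°)) = 3549.049 km
|dₓₜ| = 3549.049 km

3549 km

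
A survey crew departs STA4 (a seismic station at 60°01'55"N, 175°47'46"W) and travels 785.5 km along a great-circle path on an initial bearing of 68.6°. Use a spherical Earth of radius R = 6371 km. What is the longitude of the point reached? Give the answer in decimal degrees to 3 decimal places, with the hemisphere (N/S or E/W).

STA4: φ = +60.03194°, λ = -175.79611°
δ = d/R = 785.5/6371 = 0.123293 rad
φ₂ = arcsin(sin φ₁ cos δ + cos φ₁ sin δ cos θ)
   = arcsin(0.86630·0.99241 + 0.49952·0.12298·0.36488) = 61.90193°
λ₂ = λ₁ + atan2(sin θ sin δ cos φ₁, cos δ − sin φ₁ sin φ₂) = -161.72574°

161.726°W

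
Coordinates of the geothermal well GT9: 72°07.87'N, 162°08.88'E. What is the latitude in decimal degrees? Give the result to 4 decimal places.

72.1312°N

72° + 7.87′/60 = 72 + 0.13117 = 72.1312°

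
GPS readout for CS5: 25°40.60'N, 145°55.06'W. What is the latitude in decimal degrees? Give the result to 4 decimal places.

25.6767°N

25° + 40.60′/60 = 25 + 0.67667 = 25.6767°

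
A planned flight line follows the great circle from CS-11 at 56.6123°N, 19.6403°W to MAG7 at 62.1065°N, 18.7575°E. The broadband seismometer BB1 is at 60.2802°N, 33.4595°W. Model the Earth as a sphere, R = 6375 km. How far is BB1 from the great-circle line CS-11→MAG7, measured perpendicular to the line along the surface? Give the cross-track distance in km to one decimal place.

δ₁₃ = central angle CS-11→BB1 = 0.141151 rad  (haversine)
θ₁₃ = bearing CS-11→BB1 = 302.677°,  θ₁₂ = bearing CS-11→MAG7 = 58.191°
dₓₜ = R·arcsin(sin δ₁₃ · sin(θ₁₃ − θ₁₂)) = 6375·arcsin(0.14068·sin(244.486°)) = -811.583 km
|dₓₜ| = 811.583 km

811.6 km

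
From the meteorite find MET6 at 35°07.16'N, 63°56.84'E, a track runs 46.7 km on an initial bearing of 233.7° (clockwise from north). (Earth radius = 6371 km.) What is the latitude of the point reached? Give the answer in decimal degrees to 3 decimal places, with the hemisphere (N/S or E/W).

34.870°N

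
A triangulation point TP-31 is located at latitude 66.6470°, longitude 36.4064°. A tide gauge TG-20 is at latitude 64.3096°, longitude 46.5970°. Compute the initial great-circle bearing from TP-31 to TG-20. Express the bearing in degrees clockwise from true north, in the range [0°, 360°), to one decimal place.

114.2°

Δλ = 10.1906°
y = sin Δλ · cos φ₂ = 0.076698
x = cos φ₁ sin φ₂ − sin φ₁ cos φ₂ cos Δλ = -0.034505
θ = atan2(y, x) = 114.2225° → 114.2225° (mod 360°)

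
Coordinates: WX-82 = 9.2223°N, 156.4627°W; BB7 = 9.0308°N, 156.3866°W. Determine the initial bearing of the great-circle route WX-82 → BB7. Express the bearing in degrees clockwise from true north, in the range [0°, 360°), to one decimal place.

158.6°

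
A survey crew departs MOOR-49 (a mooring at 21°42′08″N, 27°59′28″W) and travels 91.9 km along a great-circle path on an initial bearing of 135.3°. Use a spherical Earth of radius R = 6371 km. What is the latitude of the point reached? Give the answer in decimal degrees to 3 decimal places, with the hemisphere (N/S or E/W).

21.114°N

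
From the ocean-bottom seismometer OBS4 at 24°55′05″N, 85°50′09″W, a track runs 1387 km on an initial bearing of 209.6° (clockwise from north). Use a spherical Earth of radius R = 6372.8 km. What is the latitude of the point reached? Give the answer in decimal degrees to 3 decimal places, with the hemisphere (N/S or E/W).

OBS4: φ = +24.91806°, λ = -85.83583°
δ = d/R = 1387/6372.8 = 0.217644 rad
φ₂ = arcsin(sin φ₁ cos δ + cos φ₁ sin δ cos θ)
   = arcsin(0.42132·0.97641 + 0.90691·0.21593·-0.86949) = 13.95206°
λ₂ = λ₁ + atan2(sin θ sin δ cos φ₁, cos δ − sin φ₁ sin φ₂) = -92.14532°

13.952°N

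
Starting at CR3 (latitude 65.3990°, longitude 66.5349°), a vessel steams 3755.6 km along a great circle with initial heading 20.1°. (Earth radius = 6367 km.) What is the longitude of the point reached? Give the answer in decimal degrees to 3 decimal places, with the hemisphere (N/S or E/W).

169.453°W

δ = d/R = 3755.6/6367 = 0.589854 rad
φ₂ = arcsin(sin φ₁ cos δ + cos φ₁ sin δ cos θ)
   = arcsin(0.90923·0.83102 + 0.41630·0.55624·0.93909) = 76.66706°
λ₂ = λ₁ + atan2(sin θ sin δ cos φ₁, cos δ − sin φ₁ sin φ₂) = -169.45329°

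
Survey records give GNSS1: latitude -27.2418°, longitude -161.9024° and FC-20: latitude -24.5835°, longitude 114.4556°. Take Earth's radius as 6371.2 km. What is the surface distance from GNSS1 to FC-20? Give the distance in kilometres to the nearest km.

8200 km

Δφ = 2.6583°,  Δλ = -83.6420°
a = sin²(Δφ/2) + cos φ₁ cos φ₂ sin²(Δλ/2) = 0.360018
c = 2·arcsin(√a) = 1.287040 rad = 73.7419°
d = R·c = 6371.2 × 1.287040 = 8200.0 km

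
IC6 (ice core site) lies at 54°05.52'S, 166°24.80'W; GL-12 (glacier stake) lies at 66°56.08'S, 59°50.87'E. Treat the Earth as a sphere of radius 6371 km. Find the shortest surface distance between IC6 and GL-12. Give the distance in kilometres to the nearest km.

6016 km

IC6: φ = -54.09200°, λ = -166.41333°
GL-12: φ = -66.93467°, λ = +59.84783°
Δφ = -12.8427°,  Δλ = -133.7388°
a = sin²(Δφ/2) + cos φ₁ cos φ₂ sin²(Δλ/2) = 0.206824
c = 2·arcsin(√a) = 0.944249 rad = 54.1015°
d = R·c = 6371 × 0.944249 = 6015.8 km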